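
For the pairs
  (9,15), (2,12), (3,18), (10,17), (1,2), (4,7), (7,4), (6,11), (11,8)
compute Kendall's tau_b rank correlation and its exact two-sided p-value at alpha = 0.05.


Step 1: Enumerate the 36 unordered pairs (i,j) with i<j and classify each by sign(x_j-x_i) * sign(y_j-y_i).
  (1,2):dx=-7,dy=-3->C; (1,3):dx=-6,dy=+3->D; (1,4):dx=+1,dy=+2->C; (1,5):dx=-8,dy=-13->C
  (1,6):dx=-5,dy=-8->C; (1,7):dx=-2,dy=-11->C; (1,8):dx=-3,dy=-4->C; (1,9):dx=+2,dy=-7->D
  (2,3):dx=+1,dy=+6->C; (2,4):dx=+8,dy=+5->C; (2,5):dx=-1,dy=-10->C; (2,6):dx=+2,dy=-5->D
  (2,7):dx=+5,dy=-8->D; (2,8):dx=+4,dy=-1->D; (2,9):dx=+9,dy=-4->D; (3,4):dx=+7,dy=-1->D
  (3,5):dx=-2,dy=-16->C; (3,6):dx=+1,dy=-11->D; (3,7):dx=+4,dy=-14->D; (3,8):dx=+3,dy=-7->D
  (3,9):dx=+8,dy=-10->D; (4,5):dx=-9,dy=-15->C; (4,6):dx=-6,dy=-10->C; (4,7):dx=-3,dy=-13->C
  (4,8):dx=-4,dy=-6->C; (4,9):dx=+1,dy=-9->D; (5,6):dx=+3,dy=+5->C; (5,7):dx=+6,dy=+2->C
  (5,8):dx=+5,dy=+9->C; (5,9):dx=+10,dy=+6->C; (6,7):dx=+3,dy=-3->D; (6,8):dx=+2,dy=+4->C
  (6,9):dx=+7,dy=+1->C; (7,8):dx=-1,dy=+7->D; (7,9):dx=+4,dy=+4->C; (8,9):dx=+5,dy=-3->D
Step 2: C = 21, D = 15, total pairs = 36.
Step 3: tau = (C - D)/(n(n-1)/2) = (21 - 15)/36 = 0.166667.
Step 4: Exact two-sided p-value (enumerate n! = 362880 permutations of y under H0): p = 0.612202.
Step 5: alpha = 0.05. fail to reject H0.

tau_b = 0.1667 (C=21, D=15), p = 0.612202, fail to reject H0.


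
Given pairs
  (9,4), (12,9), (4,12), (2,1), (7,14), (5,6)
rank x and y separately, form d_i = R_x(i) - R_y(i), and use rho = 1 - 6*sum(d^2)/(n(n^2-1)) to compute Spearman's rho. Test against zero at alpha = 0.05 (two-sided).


Step 1: Rank x and y separately (midranks; no ties here).
rank(x): 9->5, 12->6, 4->2, 2->1, 7->4, 5->3
rank(y): 4->2, 9->4, 12->5, 1->1, 14->6, 6->3
Step 2: d_i = R_x(i) - R_y(i); compute d_i^2.
  (5-2)^2=9, (6-4)^2=4, (2-5)^2=9, (1-1)^2=0, (4-6)^2=4, (3-3)^2=0
sum(d^2) = 26.
Step 3: rho = 1 - 6*26 / (6*(6^2 - 1)) = 1 - 156/210 = 0.257143.
Step 4: Under H0, t = rho * sqrt((n-2)/(1-rho^2)) = 0.5322 ~ t(4).
Step 5: Two-sided p-value from the t-distribution with 4 df = 0.622787.
Step 6: alpha = 0.05. fail to reject H0.

rho = 0.2571, p = 0.622787, fail to reject H0 at alpha = 0.05.


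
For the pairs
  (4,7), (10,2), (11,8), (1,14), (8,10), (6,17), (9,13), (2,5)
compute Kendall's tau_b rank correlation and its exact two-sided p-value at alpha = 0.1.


Step 1: Enumerate the 28 unordered pairs (i,j) with i<j and classify each by sign(x_j-x_i) * sign(y_j-y_i).
  (1,2):dx=+6,dy=-5->D; (1,3):dx=+7,dy=+1->C; (1,4):dx=-3,dy=+7->D; (1,5):dx=+4,dy=+3->C
  (1,6):dx=+2,dy=+10->C; (1,7):dx=+5,dy=+6->C; (1,8):dx=-2,dy=-2->C; (2,3):dx=+1,dy=+6->C
  (2,4):dx=-9,dy=+12->D; (2,5):dx=-2,dy=+8->D; (2,6):dx=-4,dy=+15->D; (2,7):dx=-1,dy=+11->D
  (2,8):dx=-8,dy=+3->D; (3,4):dx=-10,dy=+6->D; (3,5):dx=-3,dy=+2->D; (3,6):dx=-5,dy=+9->D
  (3,7):dx=-2,dy=+5->D; (3,8):dx=-9,dy=-3->C; (4,5):dx=+7,dy=-4->D; (4,6):dx=+5,dy=+3->C
  (4,7):dx=+8,dy=-1->D; (4,8):dx=+1,dy=-9->D; (5,6):dx=-2,dy=+7->D; (5,7):dx=+1,dy=+3->C
  (5,8):dx=-6,dy=-5->C; (6,7):dx=+3,dy=-4->D; (6,8):dx=-4,dy=-12->C; (7,8):dx=-7,dy=-8->C
Step 2: C = 12, D = 16, total pairs = 28.
Step 3: tau = (C - D)/(n(n-1)/2) = (12 - 16)/28 = -0.142857.
Step 4: Exact two-sided p-value (enumerate n! = 40320 permutations of y under H0): p = 0.719544.
Step 5: alpha = 0.1. fail to reject H0.

tau_b = -0.1429 (C=12, D=16), p = 0.719544, fail to reject H0.


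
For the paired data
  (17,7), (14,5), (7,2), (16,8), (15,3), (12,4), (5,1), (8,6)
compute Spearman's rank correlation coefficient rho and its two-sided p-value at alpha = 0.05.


Step 1: Rank x and y separately (midranks; no ties here).
rank(x): 17->8, 14->5, 7->2, 16->7, 15->6, 12->4, 5->1, 8->3
rank(y): 7->7, 5->5, 2->2, 8->8, 3->3, 4->4, 1->1, 6->6
Step 2: d_i = R_x(i) - R_y(i); compute d_i^2.
  (8-7)^2=1, (5-5)^2=0, (2-2)^2=0, (7-8)^2=1, (6-3)^2=9, (4-4)^2=0, (1-1)^2=0, (3-6)^2=9
sum(d^2) = 20.
Step 3: rho = 1 - 6*20 / (8*(8^2 - 1)) = 1 - 120/504 = 0.761905.
Step 4: Under H0, t = rho * sqrt((n-2)/(1-rho^2)) = 2.8814 ~ t(6).
Step 5: Two-sided p-value from the t-distribution with 6 df = 0.028005.
Step 6: alpha = 0.05. reject H0.

rho = 0.7619, p = 0.028005, reject H0 at alpha = 0.05.


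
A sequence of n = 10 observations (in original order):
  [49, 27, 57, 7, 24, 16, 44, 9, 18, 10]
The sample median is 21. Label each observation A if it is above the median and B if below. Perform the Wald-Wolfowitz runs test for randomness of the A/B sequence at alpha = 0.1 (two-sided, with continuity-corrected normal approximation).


Step 1: Compute median = 21; label A = above, B = below.
Labels in order: AAABABABBB  (n_A = 5, n_B = 5)
Step 2: Count runs R = 6.
Step 3: Under H0 (random ordering), E[R] = 2*n_A*n_B/(n_A+n_B) + 1 = 2*5*5/10 + 1 = 6.0000.
        Var[R] = 2*n_A*n_B*(2*n_A*n_B - n_A - n_B) / ((n_A+n_B)^2 * (n_A+n_B-1)) = 2000/900 = 2.2222.
        SD[R] = 1.4907.
Step 4: R = E[R], so z = 0 with no continuity correction.
Step 5: Two-sided p-value via normal approximation = 2*(1 - Phi(|z|)) = 1.000000.
Step 6: alpha = 0.1. fail to reject H0.

R = 6, z = 0.0000, p = 1.000000, fail to reject H0.


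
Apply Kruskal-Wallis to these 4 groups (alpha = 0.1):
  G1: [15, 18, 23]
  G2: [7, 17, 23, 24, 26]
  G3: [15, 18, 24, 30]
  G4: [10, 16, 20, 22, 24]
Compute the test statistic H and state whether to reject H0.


Step 1: Combine all N = 17 observations and assign midranks.
sorted (value, group, rank): (7,G2,1), (10,G4,2), (15,G1,3.5), (15,G3,3.5), (16,G4,5), (17,G2,6), (18,G1,7.5), (18,G3,7.5), (20,G4,9), (22,G4,10), (23,G1,11.5), (23,G2,11.5), (24,G2,14), (24,G3,14), (24,G4,14), (26,G2,16), (30,G3,17)
Step 2: Sum ranks within each group.
R_1 = 22.5 (n_1 = 3)
R_2 = 48.5 (n_2 = 5)
R_3 = 42 (n_3 = 4)
R_4 = 40 (n_4 = 5)
Step 3: H = 12/(N(N+1)) * sum(R_i^2/n_i) - 3(N+1)
     = 12/(17*18) * (22.5^2/3 + 48.5^2/5 + 42^2/4 + 40^2/5) - 3*18
     = 0.039216 * 1400.2 - 54
     = 0.909804.
Step 4: Ties present; correction factor C = 1 - 42/(17^3 - 17) = 0.991422. Corrected H = 0.909804 / 0.991422 = 0.917676.
Step 5: Under H0, H ~ chi^2(3); p-value = 0.821160.
Step 6: alpha = 0.1. fail to reject H0.

H = 0.9177, df = 3, p = 0.821160, fail to reject H0.


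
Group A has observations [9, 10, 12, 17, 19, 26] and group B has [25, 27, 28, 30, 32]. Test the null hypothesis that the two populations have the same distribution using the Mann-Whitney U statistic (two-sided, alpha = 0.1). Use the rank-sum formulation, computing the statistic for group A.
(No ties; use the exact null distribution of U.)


Step 1: Combine and sort all 11 observations; assign midranks.
sorted (value, group): (9,X), (10,X), (12,X), (17,X), (19,X), (25,Y), (26,X), (27,Y), (28,Y), (30,Y), (32,Y)
ranks: 9->1, 10->2, 12->3, 17->4, 19->5, 25->6, 26->7, 27->8, 28->9, 30->10, 32->11
Step 2: Rank sum for X: R1 = 1 + 2 + 3 + 4 + 5 + 7 = 22.
Step 3: U_X = R1 - n1(n1+1)/2 = 22 - 6*7/2 = 22 - 21 = 1.
       U_Y = n1*n2 - U_X = 30 - 1 = 29.
Step 4: No ties, so the exact null distribution of U (based on enumerating the C(11,6) = 462 equally likely rank assignments) gives the two-sided p-value.
Step 5: p-value = 0.008658; compare to alpha = 0.1. reject H0.

U_X = 1, p = 0.008658, reject H0 at alpha = 0.1.


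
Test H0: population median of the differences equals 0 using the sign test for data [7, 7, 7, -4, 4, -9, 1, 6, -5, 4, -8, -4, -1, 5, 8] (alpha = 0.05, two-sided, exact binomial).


Step 1: Discard zero differences. Original n = 15; n_eff = number of nonzero differences = 15.
Nonzero differences (with sign): +7, +7, +7, -4, +4, -9, +1, +6, -5, +4, -8, -4, -1, +5, +8
Step 2: Count signs: positive = 9, negative = 6.
Step 3: Under H0: P(positive) = 0.5, so the number of positives S ~ Bin(15, 0.5).
Step 4: Two-sided exact p-value = sum of Bin(15,0.5) probabilities at or below the observed probability = 0.607239.
Step 5: alpha = 0.05. fail to reject H0.

n_eff = 15, pos = 9, neg = 6, p = 0.607239, fail to reject H0.


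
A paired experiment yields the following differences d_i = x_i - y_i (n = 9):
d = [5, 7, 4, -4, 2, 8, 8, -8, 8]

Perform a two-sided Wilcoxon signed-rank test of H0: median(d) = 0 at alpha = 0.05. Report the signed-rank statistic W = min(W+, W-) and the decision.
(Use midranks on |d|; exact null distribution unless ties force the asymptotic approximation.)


Step 1: Drop any zero differences (none here) and take |d_i|.
|d| = [5, 7, 4, 4, 2, 8, 8, 8, 8]
Step 2: Midrank |d_i| (ties get averaged ranks).
ranks: |5|->4, |7|->5, |4|->2.5, |4|->2.5, |2|->1, |8|->7.5, |8|->7.5, |8|->7.5, |8|->7.5
Step 3: Attach original signs; sum ranks with positive sign and with negative sign.
W+ = 4 + 5 + 2.5 + 1 + 7.5 + 7.5 + 7.5 = 35
W- = 2.5 + 7.5 = 10
(Check: W+ + W- = 45 should equal n(n+1)/2 = 45.)
Step 4: Test statistic W = min(W+, W-) = 10.
Step 5: Ties in |d|, so use the tie-corrected normal approximation.
        E[W] = n(n+1)/4 = 9*10/4 = 22.5.
        Tie groups: |d|=4 (t=2), |d|=8 (t=4); sum(t^3 - t) = 66.
        Var[W] = n(n+1)(2n+1)/24 - sum(t^3-t)/48 = 1710/24 - 66/48 = 69.875.
        z = (W - E[W]) / sqrt(Var[W]) = (10 - 22.5) / 8.3591 = -1.4954.
        Two-sided p = 2*Phi(z) = 0.134818.
Step 6: alpha = 0.05. fail to reject H0.

W+ = 35, W- = 10, W = min = 10, p = 0.134818, fail to reject H0.


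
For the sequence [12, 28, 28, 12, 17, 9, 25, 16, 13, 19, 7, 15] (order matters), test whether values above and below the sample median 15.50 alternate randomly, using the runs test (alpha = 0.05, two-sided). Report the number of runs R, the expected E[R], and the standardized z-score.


Step 1: Compute median = 15.50; label A = above, B = below.
Labels in order: BAABABAABABB  (n_A = 6, n_B = 6)
Step 2: Count runs R = 9.
Step 3: Under H0 (random ordering), E[R] = 2*n_A*n_B/(n_A+n_B) + 1 = 2*6*6/12 + 1 = 7.0000.
        Var[R] = 2*n_A*n_B*(2*n_A*n_B - n_A - n_B) / ((n_A+n_B)^2 * (n_A+n_B-1)) = 4320/1584 = 2.7273.
        SD[R] = 1.6514.
Step 4: Continuity-corrected z = (R - 0.5 - E[R]) / SD[R] = (9 - 0.5 - 7.0000) / 1.6514 = 0.9083.
Step 5: Two-sided p-value via normal approximation = 2*(1 - Phi(|z|)) = 0.363722.
Step 6: alpha = 0.05. fail to reject H0.

R = 9, z = 0.9083, p = 0.363722, fail to reject H0.


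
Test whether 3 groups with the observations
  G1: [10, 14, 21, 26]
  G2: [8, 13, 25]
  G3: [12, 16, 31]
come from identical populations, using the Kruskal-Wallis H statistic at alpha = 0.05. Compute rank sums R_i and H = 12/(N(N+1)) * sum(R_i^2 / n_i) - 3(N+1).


Step 1: Combine all N = 10 observations and assign midranks.
sorted (value, group, rank): (8,G2,1), (10,G1,2), (12,G3,3), (13,G2,4), (14,G1,5), (16,G3,6), (21,G1,7), (25,G2,8), (26,G1,9), (31,G3,10)
Step 2: Sum ranks within each group.
R_1 = 23 (n_1 = 4)
R_2 = 13 (n_2 = 3)
R_3 = 19 (n_3 = 3)
Step 3: H = 12/(N(N+1)) * sum(R_i^2/n_i) - 3(N+1)
     = 12/(10*11) * (23^2/4 + 13^2/3 + 19^2/3) - 3*11
     = 0.109091 * 308.917 - 33
     = 0.700000.
Step 4: No ties, so H is used without correction.
Step 5: Under H0, H ~ chi^2(2); p-value = 0.704688.
Step 6: alpha = 0.05. fail to reject H0.

H = 0.7000, df = 2, p = 0.704688, fail to reject H0.


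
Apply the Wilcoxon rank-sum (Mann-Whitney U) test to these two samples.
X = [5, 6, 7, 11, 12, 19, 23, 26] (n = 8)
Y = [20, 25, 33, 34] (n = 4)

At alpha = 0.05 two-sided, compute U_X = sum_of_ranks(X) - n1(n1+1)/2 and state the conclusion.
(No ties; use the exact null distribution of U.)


Step 1: Combine and sort all 12 observations; assign midranks.
sorted (value, group): (5,X), (6,X), (7,X), (11,X), (12,X), (19,X), (20,Y), (23,X), (25,Y), (26,X), (33,Y), (34,Y)
ranks: 5->1, 6->2, 7->3, 11->4, 12->5, 19->6, 20->7, 23->8, 25->9, 26->10, 33->11, 34->12
Step 2: Rank sum for X: R1 = 1 + 2 + 3 + 4 + 5 + 6 + 8 + 10 = 39.
Step 3: U_X = R1 - n1(n1+1)/2 = 39 - 8*9/2 = 39 - 36 = 3.
       U_Y = n1*n2 - U_X = 32 - 3 = 29.
Step 4: No ties, so the exact null distribution of U (based on enumerating the C(12,8) = 495 equally likely rank assignments) gives the two-sided p-value.
Step 5: p-value = 0.028283; compare to alpha = 0.05. reject H0.

U_X = 3, p = 0.028283, reject H0 at alpha = 0.05.


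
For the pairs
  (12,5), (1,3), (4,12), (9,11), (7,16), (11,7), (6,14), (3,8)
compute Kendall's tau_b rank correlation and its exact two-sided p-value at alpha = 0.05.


Step 1: Enumerate the 28 unordered pairs (i,j) with i<j and classify each by sign(x_j-x_i) * sign(y_j-y_i).
  (1,2):dx=-11,dy=-2->C; (1,3):dx=-8,dy=+7->D; (1,4):dx=-3,dy=+6->D; (1,5):dx=-5,dy=+11->D
  (1,6):dx=-1,dy=+2->D; (1,7):dx=-6,dy=+9->D; (1,8):dx=-9,dy=+3->D; (2,3):dx=+3,dy=+9->C
  (2,4):dx=+8,dy=+8->C; (2,5):dx=+6,dy=+13->C; (2,6):dx=+10,dy=+4->C; (2,7):dx=+5,dy=+11->C
  (2,8):dx=+2,dy=+5->C; (3,4):dx=+5,dy=-1->D; (3,5):dx=+3,dy=+4->C; (3,6):dx=+7,dy=-5->D
  (3,7):dx=+2,dy=+2->C; (3,8):dx=-1,dy=-4->C; (4,5):dx=-2,dy=+5->D; (4,6):dx=+2,dy=-4->D
  (4,7):dx=-3,dy=+3->D; (4,8):dx=-6,dy=-3->C; (5,6):dx=+4,dy=-9->D; (5,7):dx=-1,dy=-2->C
  (5,8):dx=-4,dy=-8->C; (6,7):dx=-5,dy=+7->D; (6,8):dx=-8,dy=+1->D; (7,8):dx=-3,dy=-6->C
Step 2: C = 14, D = 14, total pairs = 28.
Step 3: tau = (C - D)/(n(n-1)/2) = (14 - 14)/28 = 0.000000.
Step 4: Exact two-sided p-value (enumerate n! = 40320 permutations of y under H0): p = 1.000000.
Step 5: alpha = 0.05. fail to reject H0.

tau_b = 0.0000 (C=14, D=14), p = 1.000000, fail to reject H0.


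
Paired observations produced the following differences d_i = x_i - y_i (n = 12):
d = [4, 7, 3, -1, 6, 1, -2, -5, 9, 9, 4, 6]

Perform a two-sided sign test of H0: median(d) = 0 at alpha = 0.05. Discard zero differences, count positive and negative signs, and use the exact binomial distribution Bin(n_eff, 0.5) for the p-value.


Step 1: Discard zero differences. Original n = 12; n_eff = number of nonzero differences = 12.
Nonzero differences (with sign): +4, +7, +3, -1, +6, +1, -2, -5, +9, +9, +4, +6
Step 2: Count signs: positive = 9, negative = 3.
Step 3: Under H0: P(positive) = 0.5, so the number of positives S ~ Bin(12, 0.5).
Step 4: Two-sided exact p-value = sum of Bin(12,0.5) probabilities at or below the observed probability = 0.145996.
Step 5: alpha = 0.05. fail to reject H0.

n_eff = 12, pos = 9, neg = 3, p = 0.145996, fail to reject H0.


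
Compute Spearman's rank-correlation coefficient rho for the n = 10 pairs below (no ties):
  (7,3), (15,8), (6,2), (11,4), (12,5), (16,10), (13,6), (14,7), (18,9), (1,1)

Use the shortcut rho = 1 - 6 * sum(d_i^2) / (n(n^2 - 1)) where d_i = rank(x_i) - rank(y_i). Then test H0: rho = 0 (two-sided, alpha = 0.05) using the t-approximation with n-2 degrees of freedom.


Step 1: Rank x and y separately (midranks; no ties here).
rank(x): 7->3, 15->8, 6->2, 11->4, 12->5, 16->9, 13->6, 14->7, 18->10, 1->1
rank(y): 3->3, 8->8, 2->2, 4->4, 5->5, 10->10, 6->6, 7->7, 9->9, 1->1
Step 2: d_i = R_x(i) - R_y(i); compute d_i^2.
  (3-3)^2=0, (8-8)^2=0, (2-2)^2=0, (4-4)^2=0, (5-5)^2=0, (9-10)^2=1, (6-6)^2=0, (7-7)^2=0, (10-9)^2=1, (1-1)^2=0
sum(d^2) = 2.
Step 3: rho = 1 - 6*2 / (10*(10^2 - 1)) = 1 - 12/990 = 0.987879.
Step 4: Under H0, t = rho * sqrt((n-2)/(1-rho^2)) = 18.0003 ~ t(8).
Step 5: Two-sided p-value from the t-distribution with 8 df = 0.000000.
Step 6: alpha = 0.05. reject H0.

rho = 0.9879, p = 0.000000, reject H0 at alpha = 0.05.


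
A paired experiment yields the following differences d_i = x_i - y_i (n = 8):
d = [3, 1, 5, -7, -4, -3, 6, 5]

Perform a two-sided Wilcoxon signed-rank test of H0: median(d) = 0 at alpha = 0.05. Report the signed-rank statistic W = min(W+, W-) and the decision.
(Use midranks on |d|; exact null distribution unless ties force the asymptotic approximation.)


Step 1: Drop any zero differences (none here) and take |d_i|.
|d| = [3, 1, 5, 7, 4, 3, 6, 5]
Step 2: Midrank |d_i| (ties get averaged ranks).
ranks: |3|->2.5, |1|->1, |5|->5.5, |7|->8, |4|->4, |3|->2.5, |6|->7, |5|->5.5
Step 3: Attach original signs; sum ranks with positive sign and with negative sign.
W+ = 2.5 + 1 + 5.5 + 7 + 5.5 = 21.5
W- = 8 + 4 + 2.5 = 14.5
(Check: W+ + W- = 36 should equal n(n+1)/2 = 36.)
Step 4: Test statistic W = min(W+, W-) = 14.5.
Step 5: Ties in |d|, so use the tie-corrected normal approximation.
        E[W] = n(n+1)/4 = 8*9/4 = 18.
        Tie groups: |d|=3 (t=2), |d|=5 (t=2); sum(t^3 - t) = 12.
        Var[W] = n(n+1)(2n+1)/24 - sum(t^3-t)/48 = 1224/24 - 12/48 = 50.75.
        z = (W - E[W]) / sqrt(Var[W]) = (14.5 - 18) / 7.1239 = -0.4913.
        Two-sided p = 2*Phi(z) = 0.623212.
Step 6: alpha = 0.05. fail to reject H0.

W+ = 21.5, W- = 14.5, W = min = 14.5, p = 0.623212, fail to reject H0.


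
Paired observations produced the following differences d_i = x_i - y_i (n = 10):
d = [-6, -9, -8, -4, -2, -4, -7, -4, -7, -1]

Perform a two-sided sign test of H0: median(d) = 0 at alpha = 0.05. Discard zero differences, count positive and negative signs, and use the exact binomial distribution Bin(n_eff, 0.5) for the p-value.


Step 1: Discard zero differences. Original n = 10; n_eff = number of nonzero differences = 10.
Nonzero differences (with sign): -6, -9, -8, -4, -2, -4, -7, -4, -7, -1
Step 2: Count signs: positive = 0, negative = 10.
Step 3: Under H0: P(positive) = 0.5, so the number of positives S ~ Bin(10, 0.5).
Step 4: Two-sided exact p-value = sum of Bin(10,0.5) probabilities at or below the observed probability = 0.001953.
Step 5: alpha = 0.05. reject H0.

n_eff = 10, pos = 0, neg = 10, p = 0.001953, reject H0.


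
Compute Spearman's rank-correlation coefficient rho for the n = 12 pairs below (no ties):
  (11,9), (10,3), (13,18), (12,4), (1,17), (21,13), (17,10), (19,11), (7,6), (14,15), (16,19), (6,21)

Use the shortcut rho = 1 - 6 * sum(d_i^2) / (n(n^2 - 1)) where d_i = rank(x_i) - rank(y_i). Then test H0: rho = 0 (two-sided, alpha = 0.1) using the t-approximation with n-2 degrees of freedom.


Step 1: Rank x and y separately (midranks; no ties here).
rank(x): 11->5, 10->4, 13->7, 12->6, 1->1, 21->12, 17->10, 19->11, 7->3, 14->8, 16->9, 6->2
rank(y): 9->4, 3->1, 18->10, 4->2, 17->9, 13->7, 10->5, 11->6, 6->3, 15->8, 19->11, 21->12
Step 2: d_i = R_x(i) - R_y(i); compute d_i^2.
  (5-4)^2=1, (4-1)^2=9, (7-10)^2=9, (6-2)^2=16, (1-9)^2=64, (12-7)^2=25, (10-5)^2=25, (11-6)^2=25, (3-3)^2=0, (8-8)^2=0, (9-11)^2=4, (2-12)^2=100
sum(d^2) = 278.
Step 3: rho = 1 - 6*278 / (12*(12^2 - 1)) = 1 - 1668/1716 = 0.027972.
Step 4: Under H0, t = rho * sqrt((n-2)/(1-rho^2)) = 0.0885 ~ t(10).
Step 5: Two-sided p-value from the t-distribution with 10 df = 0.931234.
Step 6: alpha = 0.1. fail to reject H0.

rho = 0.0280, p = 0.931234, fail to reject H0 at alpha = 0.1.


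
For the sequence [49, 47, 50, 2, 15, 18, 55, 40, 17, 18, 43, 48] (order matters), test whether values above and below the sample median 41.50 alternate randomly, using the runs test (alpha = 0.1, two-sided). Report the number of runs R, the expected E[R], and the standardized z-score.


Step 1: Compute median = 41.50; label A = above, B = below.
Labels in order: AAABBBABBBAA  (n_A = 6, n_B = 6)
Step 2: Count runs R = 5.
Step 3: Under H0 (random ordering), E[R] = 2*n_A*n_B/(n_A+n_B) + 1 = 2*6*6/12 + 1 = 7.0000.
        Var[R] = 2*n_A*n_B*(2*n_A*n_B - n_A - n_B) / ((n_A+n_B)^2 * (n_A+n_B-1)) = 4320/1584 = 2.7273.
        SD[R] = 1.6514.
Step 4: Continuity-corrected z = (R + 0.5 - E[R]) / SD[R] = (5 + 0.5 - 7.0000) / 1.6514 = -0.9083.
Step 5: Two-sided p-value via normal approximation = 2*(1 - Phi(|z|)) = 0.363722.
Step 6: alpha = 0.1. fail to reject H0.

R = 5, z = -0.9083, p = 0.363722, fail to reject H0.


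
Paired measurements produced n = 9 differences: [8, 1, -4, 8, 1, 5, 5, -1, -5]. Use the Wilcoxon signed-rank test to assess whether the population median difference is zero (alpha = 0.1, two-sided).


Step 1: Drop any zero differences (none here) and take |d_i|.
|d| = [8, 1, 4, 8, 1, 5, 5, 1, 5]
Step 2: Midrank |d_i| (ties get averaged ranks).
ranks: |8|->8.5, |1|->2, |4|->4, |8|->8.5, |1|->2, |5|->6, |5|->6, |1|->2, |5|->6
Step 3: Attach original signs; sum ranks with positive sign and with negative sign.
W+ = 8.5 + 2 + 8.5 + 2 + 6 + 6 = 33
W- = 4 + 2 + 6 = 12
(Check: W+ + W- = 45 should equal n(n+1)/2 = 45.)
Step 4: Test statistic W = min(W+, W-) = 12.
Step 5: Ties in |d|, so use the tie-corrected normal approximation.
        E[W] = n(n+1)/4 = 9*10/4 = 22.5.
        Tie groups: |d|=1 (t=3), |d|=5 (t=3), |d|=8 (t=2); sum(t^3 - t) = 54.
        Var[W] = n(n+1)(2n+1)/24 - sum(t^3-t)/48 = 1710/24 - 54/48 = 70.125.
        z = (W - E[W]) / sqrt(Var[W]) = (12 - 22.5) / 8.3741 = -1.2539.
        Two-sided p = 2*Phi(z) = 0.209889.
Step 6: alpha = 0.1. fail to reject H0.

W+ = 33, W- = 12, W = min = 12, p = 0.209889, fail to reject H0.


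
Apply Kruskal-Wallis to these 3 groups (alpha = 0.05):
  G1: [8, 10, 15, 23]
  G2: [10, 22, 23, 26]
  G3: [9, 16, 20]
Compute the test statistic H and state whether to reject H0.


Step 1: Combine all N = 11 observations and assign midranks.
sorted (value, group, rank): (8,G1,1), (9,G3,2), (10,G1,3.5), (10,G2,3.5), (15,G1,5), (16,G3,6), (20,G3,7), (22,G2,8), (23,G1,9.5), (23,G2,9.5), (26,G2,11)
Step 2: Sum ranks within each group.
R_1 = 19 (n_1 = 4)
R_2 = 32 (n_2 = 4)
R_3 = 15 (n_3 = 3)
Step 3: H = 12/(N(N+1)) * sum(R_i^2/n_i) - 3(N+1)
     = 12/(11*12) * (19^2/4 + 32^2/4 + 15^2/3) - 3*12
     = 0.090909 * 421.25 - 36
     = 2.295455.
Step 4: Ties present; correction factor C = 1 - 12/(11^3 - 11) = 0.990909. Corrected H = 2.295455 / 0.990909 = 2.316514.
Step 5: Under H0, H ~ chi^2(2); p-value = 0.314033.
Step 6: alpha = 0.05. fail to reject H0.

H = 2.3165, df = 2, p = 0.314033, fail to reject H0.


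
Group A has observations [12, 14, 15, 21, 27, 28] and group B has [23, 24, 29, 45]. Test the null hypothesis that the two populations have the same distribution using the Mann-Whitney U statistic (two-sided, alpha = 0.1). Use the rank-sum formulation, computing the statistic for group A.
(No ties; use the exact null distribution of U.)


Step 1: Combine and sort all 10 observations; assign midranks.
sorted (value, group): (12,X), (14,X), (15,X), (21,X), (23,Y), (24,Y), (27,X), (28,X), (29,Y), (45,Y)
ranks: 12->1, 14->2, 15->3, 21->4, 23->5, 24->6, 27->7, 28->8, 29->9, 45->10
Step 2: Rank sum for X: R1 = 1 + 2 + 3 + 4 + 7 + 8 = 25.
Step 3: U_X = R1 - n1(n1+1)/2 = 25 - 6*7/2 = 25 - 21 = 4.
       U_Y = n1*n2 - U_X = 24 - 4 = 20.
Step 4: No ties, so the exact null distribution of U (based on enumerating the C(10,6) = 210 equally likely rank assignments) gives the two-sided p-value.
Step 5: p-value = 0.114286; compare to alpha = 0.1. fail to reject H0.

U_X = 4, p = 0.114286, fail to reject H0 at alpha = 0.1.


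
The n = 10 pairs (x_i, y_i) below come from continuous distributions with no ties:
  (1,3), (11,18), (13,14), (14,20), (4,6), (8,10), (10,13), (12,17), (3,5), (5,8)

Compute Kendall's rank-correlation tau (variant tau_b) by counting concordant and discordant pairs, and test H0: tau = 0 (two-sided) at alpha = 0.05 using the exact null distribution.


Step 1: Enumerate the 45 unordered pairs (i,j) with i<j and classify each by sign(x_j-x_i) * sign(y_j-y_i).
  (1,2):dx=+10,dy=+15->C; (1,3):dx=+12,dy=+11->C; (1,4):dx=+13,dy=+17->C; (1,5):dx=+3,dy=+3->C
  (1,6):dx=+7,dy=+7->C; (1,7):dx=+9,dy=+10->C; (1,8):dx=+11,dy=+14->C; (1,9):dx=+2,dy=+2->C
  (1,10):dx=+4,dy=+5->C; (2,3):dx=+2,dy=-4->D; (2,4):dx=+3,dy=+2->C; (2,5):dx=-7,dy=-12->C
  (2,6):dx=-3,dy=-8->C; (2,7):dx=-1,dy=-5->C; (2,8):dx=+1,dy=-1->D; (2,9):dx=-8,dy=-13->C
  (2,10):dx=-6,dy=-10->C; (3,4):dx=+1,dy=+6->C; (3,5):dx=-9,dy=-8->C; (3,6):dx=-5,dy=-4->C
  (3,7):dx=-3,dy=-1->C; (3,8):dx=-1,dy=+3->D; (3,9):dx=-10,dy=-9->C; (3,10):dx=-8,dy=-6->C
  (4,5):dx=-10,dy=-14->C; (4,6):dx=-6,dy=-10->C; (4,7):dx=-4,dy=-7->C; (4,8):dx=-2,dy=-3->C
  (4,9):dx=-11,dy=-15->C; (4,10):dx=-9,dy=-12->C; (5,6):dx=+4,dy=+4->C; (5,7):dx=+6,dy=+7->C
  (5,8):dx=+8,dy=+11->C; (5,9):dx=-1,dy=-1->C; (5,10):dx=+1,dy=+2->C; (6,7):dx=+2,dy=+3->C
  (6,8):dx=+4,dy=+7->C; (6,9):dx=-5,dy=-5->C; (6,10):dx=-3,dy=-2->C; (7,8):dx=+2,dy=+4->C
  (7,9):dx=-7,dy=-8->C; (7,10):dx=-5,dy=-5->C; (8,9):dx=-9,dy=-12->C; (8,10):dx=-7,dy=-9->C
  (9,10):dx=+2,dy=+3->C
Step 2: C = 42, D = 3, total pairs = 45.
Step 3: tau = (C - D)/(n(n-1)/2) = (42 - 3)/45 = 0.866667.
Step 4: Exact two-sided p-value (enumerate n! = 3628800 permutations of y under H0): p = 0.000115.
Step 5: alpha = 0.05. reject H0.

tau_b = 0.8667 (C=42, D=3), p = 0.000115, reject H0.


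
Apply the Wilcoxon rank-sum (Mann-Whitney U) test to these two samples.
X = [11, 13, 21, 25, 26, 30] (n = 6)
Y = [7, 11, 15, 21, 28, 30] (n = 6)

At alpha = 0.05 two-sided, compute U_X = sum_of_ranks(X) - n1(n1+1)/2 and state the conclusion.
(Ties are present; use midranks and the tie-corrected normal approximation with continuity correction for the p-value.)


Step 1: Combine and sort all 12 observations; assign midranks.
sorted (value, group): (7,Y), (11,X), (11,Y), (13,X), (15,Y), (21,X), (21,Y), (25,X), (26,X), (28,Y), (30,X), (30,Y)
ranks: 7->1, 11->2.5, 11->2.5, 13->4, 15->5, 21->6.5, 21->6.5, 25->8, 26->9, 28->10, 30->11.5, 30->11.5
Step 2: Rank sum for X: R1 = 2.5 + 4 + 6.5 + 8 + 9 + 11.5 = 41.5.
Step 3: U_X = R1 - n1(n1+1)/2 = 41.5 - 6*7/2 = 41.5 - 21 = 20.5.
       U_Y = n1*n2 - U_X = 36 - 20.5 = 15.5.
Step 4: Ties are present, so use the tie-corrected normal approximation (with continuity correction) for the p-value.
Step 5: p-value = 0.747491; compare to alpha = 0.05. fail to reject H0.

U_X = 20.5, p = 0.747491, fail to reject H0 at alpha = 0.05.


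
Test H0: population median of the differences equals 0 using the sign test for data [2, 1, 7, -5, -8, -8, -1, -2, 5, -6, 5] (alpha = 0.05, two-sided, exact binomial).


Step 1: Discard zero differences. Original n = 11; n_eff = number of nonzero differences = 11.
Nonzero differences (with sign): +2, +1, +7, -5, -8, -8, -1, -2, +5, -6, +5
Step 2: Count signs: positive = 5, negative = 6.
Step 3: Under H0: P(positive) = 0.5, so the number of positives S ~ Bin(11, 0.5).
Step 4: Two-sided exact p-value = sum of Bin(11,0.5) probabilities at or below the observed probability = 1.000000.
Step 5: alpha = 0.05. fail to reject H0.

n_eff = 11, pos = 5, neg = 6, p = 1.000000, fail to reject H0.


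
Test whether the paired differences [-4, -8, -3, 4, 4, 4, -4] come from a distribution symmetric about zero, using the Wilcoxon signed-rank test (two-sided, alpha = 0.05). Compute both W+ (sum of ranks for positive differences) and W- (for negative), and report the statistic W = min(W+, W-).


Step 1: Drop any zero differences (none here) and take |d_i|.
|d| = [4, 8, 3, 4, 4, 4, 4]
Step 2: Midrank |d_i| (ties get averaged ranks).
ranks: |4|->4, |8|->7, |3|->1, |4|->4, |4|->4, |4|->4, |4|->4
Step 3: Attach original signs; sum ranks with positive sign and with negative sign.
W+ = 4 + 4 + 4 = 12
W- = 4 + 7 + 1 + 4 = 16
(Check: W+ + W- = 28 should equal n(n+1)/2 = 28.)
Step 4: Test statistic W = min(W+, W-) = 12.
Step 5: Ties in |d|, so use the tie-corrected normal approximation.
        E[W] = n(n+1)/4 = 7*8/4 = 14.
        Tie groups: |d|=4 (t=5); sum(t^3 - t) = 120.
        Var[W] = n(n+1)(2n+1)/24 - sum(t^3-t)/48 = 840/24 - 120/48 = 32.5.
        z = (W - E[W]) / sqrt(Var[W]) = (12 - 14) / 5.7009 = -0.3508.
        Two-sided p = 2*Phi(z) = 0.725721.
Step 6: alpha = 0.05. fail to reject H0.

W+ = 12, W- = 16, W = min = 12, p = 0.725721, fail to reject H0.


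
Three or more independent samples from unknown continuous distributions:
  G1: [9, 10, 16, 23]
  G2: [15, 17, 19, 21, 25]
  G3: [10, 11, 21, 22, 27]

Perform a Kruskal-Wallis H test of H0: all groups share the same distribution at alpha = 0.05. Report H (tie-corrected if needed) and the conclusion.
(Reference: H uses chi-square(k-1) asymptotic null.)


Step 1: Combine all N = 14 observations and assign midranks.
sorted (value, group, rank): (9,G1,1), (10,G1,2.5), (10,G3,2.5), (11,G3,4), (15,G2,5), (16,G1,6), (17,G2,7), (19,G2,8), (21,G2,9.5), (21,G3,9.5), (22,G3,11), (23,G1,12), (25,G2,13), (27,G3,14)
Step 2: Sum ranks within each group.
R_1 = 21.5 (n_1 = 4)
R_2 = 42.5 (n_2 = 5)
R_3 = 41 (n_3 = 5)
Step 3: H = 12/(N(N+1)) * sum(R_i^2/n_i) - 3(N+1)
     = 12/(14*15) * (21.5^2/4 + 42.5^2/5 + 41^2/5) - 3*15
     = 0.057143 * 813.013 - 45
     = 1.457857.
Step 4: Ties present; correction factor C = 1 - 12/(14^3 - 14) = 0.995604. Corrected H = 1.457857 / 0.995604 = 1.464294.
Step 5: Under H0, H ~ chi^2(2); p-value = 0.480876.
Step 6: alpha = 0.05. fail to reject H0.

H = 1.4643, df = 2, p = 0.480876, fail to reject H0.


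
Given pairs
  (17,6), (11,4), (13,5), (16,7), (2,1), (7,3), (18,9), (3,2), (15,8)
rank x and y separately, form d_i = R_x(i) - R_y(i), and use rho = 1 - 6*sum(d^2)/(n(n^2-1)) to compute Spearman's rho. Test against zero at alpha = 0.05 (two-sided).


Step 1: Rank x and y separately (midranks; no ties here).
rank(x): 17->8, 11->4, 13->5, 16->7, 2->1, 7->3, 18->9, 3->2, 15->6
rank(y): 6->6, 4->4, 5->5, 7->7, 1->1, 3->3, 9->9, 2->2, 8->8
Step 2: d_i = R_x(i) - R_y(i); compute d_i^2.
  (8-6)^2=4, (4-4)^2=0, (5-5)^2=0, (7-7)^2=0, (1-1)^2=0, (3-3)^2=0, (9-9)^2=0, (2-2)^2=0, (6-8)^2=4
sum(d^2) = 8.
Step 3: rho = 1 - 6*8 / (9*(9^2 - 1)) = 1 - 48/720 = 0.933333.
Step 4: Under H0, t = rho * sqrt((n-2)/(1-rho^2)) = 6.8783 ~ t(7).
Step 5: Two-sided p-value from the t-distribution with 7 df = 0.000236.
Step 6: alpha = 0.05. reject H0.

rho = 0.9333, p = 0.000236, reject H0 at alpha = 0.05.


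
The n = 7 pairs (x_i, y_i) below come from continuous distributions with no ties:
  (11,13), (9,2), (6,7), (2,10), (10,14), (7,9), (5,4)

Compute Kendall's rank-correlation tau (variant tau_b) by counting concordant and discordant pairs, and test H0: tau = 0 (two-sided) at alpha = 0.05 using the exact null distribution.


Step 1: Enumerate the 21 unordered pairs (i,j) with i<j and classify each by sign(x_j-x_i) * sign(y_j-y_i).
  (1,2):dx=-2,dy=-11->C; (1,3):dx=-5,dy=-6->C; (1,4):dx=-9,dy=-3->C; (1,5):dx=-1,dy=+1->D
  (1,6):dx=-4,dy=-4->C; (1,7):dx=-6,dy=-9->C; (2,3):dx=-3,dy=+5->D; (2,4):dx=-7,dy=+8->D
  (2,5):dx=+1,dy=+12->C; (2,6):dx=-2,dy=+7->D; (2,7):dx=-4,dy=+2->D; (3,4):dx=-4,dy=+3->D
  (3,5):dx=+4,dy=+7->C; (3,6):dx=+1,dy=+2->C; (3,7):dx=-1,dy=-3->C; (4,5):dx=+8,dy=+4->C
  (4,6):dx=+5,dy=-1->D; (4,7):dx=+3,dy=-6->D; (5,6):dx=-3,dy=-5->C; (5,7):dx=-5,dy=-10->C
  (6,7):dx=-2,dy=-5->C
Step 2: C = 13, D = 8, total pairs = 21.
Step 3: tau = (C - D)/(n(n-1)/2) = (13 - 8)/21 = 0.238095.
Step 4: Exact two-sided p-value (enumerate n! = 5040 permutations of y under H0): p = 0.561905.
Step 5: alpha = 0.05. fail to reject H0.

tau_b = 0.2381 (C=13, D=8), p = 0.561905, fail to reject H0.


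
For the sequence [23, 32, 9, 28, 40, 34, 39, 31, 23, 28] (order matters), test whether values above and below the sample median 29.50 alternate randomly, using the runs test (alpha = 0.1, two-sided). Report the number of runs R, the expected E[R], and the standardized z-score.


Step 1: Compute median = 29.50; label A = above, B = below.
Labels in order: BABBAAAABB  (n_A = 5, n_B = 5)
Step 2: Count runs R = 5.
Step 3: Under H0 (random ordering), E[R] = 2*n_A*n_B/(n_A+n_B) + 1 = 2*5*5/10 + 1 = 6.0000.
        Var[R] = 2*n_A*n_B*(2*n_A*n_B - n_A - n_B) / ((n_A+n_B)^2 * (n_A+n_B-1)) = 2000/900 = 2.2222.
        SD[R] = 1.4907.
Step 4: Continuity-corrected z = (R + 0.5 - E[R]) / SD[R] = (5 + 0.5 - 6.0000) / 1.4907 = -0.3354.
Step 5: Two-sided p-value via normal approximation = 2*(1 - Phi(|z|)) = 0.737316.
Step 6: alpha = 0.1. fail to reject H0.

R = 5, z = -0.3354, p = 0.737316, fail to reject H0.


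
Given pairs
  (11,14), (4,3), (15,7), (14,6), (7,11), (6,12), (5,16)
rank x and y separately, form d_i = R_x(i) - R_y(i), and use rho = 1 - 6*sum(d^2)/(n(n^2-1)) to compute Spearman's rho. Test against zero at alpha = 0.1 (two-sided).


Step 1: Rank x and y separately (midranks; no ties here).
rank(x): 11->5, 4->1, 15->7, 14->6, 7->4, 6->3, 5->2
rank(y): 14->6, 3->1, 7->3, 6->2, 11->4, 12->5, 16->7
Step 2: d_i = R_x(i) - R_y(i); compute d_i^2.
  (5-6)^2=1, (1-1)^2=0, (7-3)^2=16, (6-2)^2=16, (4-4)^2=0, (3-5)^2=4, (2-7)^2=25
sum(d^2) = 62.
Step 3: rho = 1 - 6*62 / (7*(7^2 - 1)) = 1 - 372/336 = -0.107143.
Step 4: Under H0, t = rho * sqrt((n-2)/(1-rho^2)) = -0.2410 ~ t(5).
Step 5: Two-sided p-value from the t-distribution with 5 df = 0.819151.
Step 6: alpha = 0.1. fail to reject H0.

rho = -0.1071, p = 0.819151, fail to reject H0 at alpha = 0.1.


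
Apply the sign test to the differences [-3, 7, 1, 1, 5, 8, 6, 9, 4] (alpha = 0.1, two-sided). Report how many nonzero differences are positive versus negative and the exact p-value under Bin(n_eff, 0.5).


Step 1: Discard zero differences. Original n = 9; n_eff = number of nonzero differences = 9.
Nonzero differences (with sign): -3, +7, +1, +1, +5, +8, +6, +9, +4
Step 2: Count signs: positive = 8, negative = 1.
Step 3: Under H0: P(positive) = 0.5, so the number of positives S ~ Bin(9, 0.5).
Step 4: Two-sided exact p-value = sum of Bin(9,0.5) probabilities at or below the observed probability = 0.039062.
Step 5: alpha = 0.1. reject H0.

n_eff = 9, pos = 8, neg = 1, p = 0.039062, reject H0.


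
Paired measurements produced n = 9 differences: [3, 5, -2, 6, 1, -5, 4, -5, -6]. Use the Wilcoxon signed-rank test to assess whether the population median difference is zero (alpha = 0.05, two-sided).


Step 1: Drop any zero differences (none here) and take |d_i|.
|d| = [3, 5, 2, 6, 1, 5, 4, 5, 6]
Step 2: Midrank |d_i| (ties get averaged ranks).
ranks: |3|->3, |5|->6, |2|->2, |6|->8.5, |1|->1, |5|->6, |4|->4, |5|->6, |6|->8.5
Step 3: Attach original signs; sum ranks with positive sign and with negative sign.
W+ = 3 + 6 + 8.5 + 1 + 4 = 22.5
W- = 2 + 6 + 6 + 8.5 = 22.5
(Check: W+ + W- = 45 should equal n(n+1)/2 = 45.)
Step 4: Test statistic W = min(W+, W-) = 22.5.
Step 5: Ties in |d|, so use the tie-corrected normal approximation.
        E[W] = n(n+1)/4 = 9*10/4 = 22.5.
        Tie groups: |d|=5 (t=3), |d|=6 (t=2); sum(t^3 - t) = 30.
        Var[W] = n(n+1)(2n+1)/24 - sum(t^3-t)/48 = 1710/24 - 30/48 = 70.625.
        z = (W - E[W]) / sqrt(Var[W]) = (22.5 - 22.5) / 8.4039 = 0.0000.
        Two-sided p = 2*Phi(z) = 1.000000.
Step 6: alpha = 0.05. fail to reject H0.

W+ = 22.5, W- = 22.5, W = min = 22.5, p = 1.000000, fail to reject H0.


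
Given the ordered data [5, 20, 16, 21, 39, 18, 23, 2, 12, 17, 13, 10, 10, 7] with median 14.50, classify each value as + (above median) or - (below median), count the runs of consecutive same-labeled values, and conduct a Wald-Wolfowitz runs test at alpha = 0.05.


Step 1: Compute median = 14.50; label A = above, B = below.
Labels in order: BAAAAAABBABBBB  (n_A = 7, n_B = 7)
Step 2: Count runs R = 5.
Step 3: Under H0 (random ordering), E[R] = 2*n_A*n_B/(n_A+n_B) + 1 = 2*7*7/14 + 1 = 8.0000.
        Var[R] = 2*n_A*n_B*(2*n_A*n_B - n_A - n_B) / ((n_A+n_B)^2 * (n_A+n_B-1)) = 8232/2548 = 3.2308.
        SD[R] = 1.7974.
Step 4: Continuity-corrected z = (R + 0.5 - E[R]) / SD[R] = (5 + 0.5 - 8.0000) / 1.7974 = -1.3909.
Step 5: Two-sided p-value via normal approximation = 2*(1 - Phi(|z|)) = 0.164264.
Step 6: alpha = 0.05. fail to reject H0.

R = 5, z = -1.3909, p = 0.164264, fail to reject H0.


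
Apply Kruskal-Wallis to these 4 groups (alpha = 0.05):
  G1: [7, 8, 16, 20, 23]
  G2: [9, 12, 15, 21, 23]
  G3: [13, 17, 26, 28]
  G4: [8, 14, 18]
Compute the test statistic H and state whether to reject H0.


Step 1: Combine all N = 17 observations and assign midranks.
sorted (value, group, rank): (7,G1,1), (8,G1,2.5), (8,G4,2.5), (9,G2,4), (12,G2,5), (13,G3,6), (14,G4,7), (15,G2,8), (16,G1,9), (17,G3,10), (18,G4,11), (20,G1,12), (21,G2,13), (23,G1,14.5), (23,G2,14.5), (26,G3,16), (28,G3,17)
Step 2: Sum ranks within each group.
R_1 = 39 (n_1 = 5)
R_2 = 44.5 (n_2 = 5)
R_3 = 49 (n_3 = 4)
R_4 = 20.5 (n_4 = 3)
Step 3: H = 12/(N(N+1)) * sum(R_i^2/n_i) - 3(N+1)
     = 12/(17*18) * (39^2/5 + 44.5^2/5 + 49^2/4 + 20.5^2/3) - 3*18
     = 0.039216 * 1440.58 - 54
     = 2.493464.
Step 4: Ties present; correction factor C = 1 - 12/(17^3 - 17) = 0.997549. Corrected H = 2.493464 / 0.997549 = 2.499590.
Step 5: Under H0, H ~ chi^2(3); p-value = 0.475365.
Step 6: alpha = 0.05. fail to reject H0.

H = 2.4996, df = 3, p = 0.475365, fail to reject H0.


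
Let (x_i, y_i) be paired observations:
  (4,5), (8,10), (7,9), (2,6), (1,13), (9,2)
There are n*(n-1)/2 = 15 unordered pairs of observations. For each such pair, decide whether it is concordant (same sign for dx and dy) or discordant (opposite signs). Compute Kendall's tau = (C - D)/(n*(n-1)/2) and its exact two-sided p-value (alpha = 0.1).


Step 1: Enumerate the 15 unordered pairs (i,j) with i<j and classify each by sign(x_j-x_i) * sign(y_j-y_i).
  (1,2):dx=+4,dy=+5->C; (1,3):dx=+3,dy=+4->C; (1,4):dx=-2,dy=+1->D; (1,5):dx=-3,dy=+8->D
  (1,6):dx=+5,dy=-3->D; (2,3):dx=-1,dy=-1->C; (2,4):dx=-6,dy=-4->C; (2,5):dx=-7,dy=+3->D
  (2,6):dx=+1,dy=-8->D; (3,4):dx=-5,dy=-3->C; (3,5):dx=-6,dy=+4->D; (3,6):dx=+2,dy=-7->D
  (4,5):dx=-1,dy=+7->D; (4,6):dx=+7,dy=-4->D; (5,6):dx=+8,dy=-11->D
Step 2: C = 5, D = 10, total pairs = 15.
Step 3: tau = (C - D)/(n(n-1)/2) = (5 - 10)/15 = -0.333333.
Step 4: Exact two-sided p-value (enumerate n! = 720 permutations of y under H0): p = 0.469444.
Step 5: alpha = 0.1. fail to reject H0.

tau_b = -0.3333 (C=5, D=10), p = 0.469444, fail to reject H0.


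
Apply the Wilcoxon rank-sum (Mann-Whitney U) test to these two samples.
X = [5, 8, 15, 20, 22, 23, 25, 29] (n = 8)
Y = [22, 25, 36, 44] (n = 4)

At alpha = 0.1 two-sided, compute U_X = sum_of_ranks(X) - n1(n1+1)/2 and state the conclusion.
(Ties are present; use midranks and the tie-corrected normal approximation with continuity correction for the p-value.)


Step 1: Combine and sort all 12 observations; assign midranks.
sorted (value, group): (5,X), (8,X), (15,X), (20,X), (22,X), (22,Y), (23,X), (25,X), (25,Y), (29,X), (36,Y), (44,Y)
ranks: 5->1, 8->2, 15->3, 20->4, 22->5.5, 22->5.5, 23->7, 25->8.5, 25->8.5, 29->10, 36->11, 44->12
Step 2: Rank sum for X: R1 = 1 + 2 + 3 + 4 + 5.5 + 7 + 8.5 + 10 = 41.
Step 3: U_X = R1 - n1(n1+1)/2 = 41 - 8*9/2 = 41 - 36 = 5.
       U_Y = n1*n2 - U_X = 32 - 5 = 27.
Step 4: Ties are present, so use the tie-corrected normal approximation (with continuity correction) for the p-value.
Step 5: p-value = 0.073517; compare to alpha = 0.1. reject H0.

U_X = 5, p = 0.073517, reject H0 at alpha = 0.1.


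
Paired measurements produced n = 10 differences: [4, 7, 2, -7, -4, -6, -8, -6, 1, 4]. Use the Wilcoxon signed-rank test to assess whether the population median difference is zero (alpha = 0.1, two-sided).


Step 1: Drop any zero differences (none here) and take |d_i|.
|d| = [4, 7, 2, 7, 4, 6, 8, 6, 1, 4]
Step 2: Midrank |d_i| (ties get averaged ranks).
ranks: |4|->4, |7|->8.5, |2|->2, |7|->8.5, |4|->4, |6|->6.5, |8|->10, |6|->6.5, |1|->1, |4|->4
Step 3: Attach original signs; sum ranks with positive sign and with negative sign.
W+ = 4 + 8.5 + 2 + 1 + 4 = 19.5
W- = 8.5 + 4 + 6.5 + 10 + 6.5 = 35.5
(Check: W+ + W- = 55 should equal n(n+1)/2 = 55.)
Step 4: Test statistic W = min(W+, W-) = 19.5.
Step 5: Ties in |d|, so use the tie-corrected normal approximation.
        E[W] = n(n+1)/4 = 10*11/4 = 27.5.
        Tie groups: |d|=4 (t=3), |d|=6 (t=2), |d|=7 (t=2); sum(t^3 - t) = 36.
        Var[W] = n(n+1)(2n+1)/24 - sum(t^3-t)/48 = 2310/24 - 36/48 = 95.5.
        z = (W - E[W]) / sqrt(Var[W]) = (19.5 - 27.5) / 9.7724 = -0.8186.
        Two-sided p = 2*Phi(z) = 0.412997.
Step 6: alpha = 0.1. fail to reject H0.

W+ = 19.5, W- = 35.5, W = min = 19.5, p = 0.412997, fail to reject H0.


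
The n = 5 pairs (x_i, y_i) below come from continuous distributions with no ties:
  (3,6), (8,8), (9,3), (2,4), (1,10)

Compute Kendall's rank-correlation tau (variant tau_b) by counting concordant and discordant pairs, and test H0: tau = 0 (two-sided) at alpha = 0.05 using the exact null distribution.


Step 1: Enumerate the 10 unordered pairs (i,j) with i<j and classify each by sign(x_j-x_i) * sign(y_j-y_i).
  (1,2):dx=+5,dy=+2->C; (1,3):dx=+6,dy=-3->D; (1,4):dx=-1,dy=-2->C; (1,5):dx=-2,dy=+4->D
  (2,3):dx=+1,dy=-5->D; (2,4):dx=-6,dy=-4->C; (2,5):dx=-7,dy=+2->D; (3,4):dx=-7,dy=+1->D
  (3,5):dx=-8,dy=+7->D; (4,5):dx=-1,dy=+6->D
Step 2: C = 3, D = 7, total pairs = 10.
Step 3: tau = (C - D)/(n(n-1)/2) = (3 - 7)/10 = -0.400000.
Step 4: Exact two-sided p-value (enumerate n! = 120 permutations of y under H0): p = 0.483333.
Step 5: alpha = 0.05. fail to reject H0.

tau_b = -0.4000 (C=3, D=7), p = 0.483333, fail to reject H0.


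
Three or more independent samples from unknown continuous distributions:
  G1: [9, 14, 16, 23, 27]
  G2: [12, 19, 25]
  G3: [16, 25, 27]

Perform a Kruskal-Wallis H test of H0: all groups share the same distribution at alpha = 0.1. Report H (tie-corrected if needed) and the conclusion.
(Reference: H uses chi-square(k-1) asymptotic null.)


Step 1: Combine all N = 11 observations and assign midranks.
sorted (value, group, rank): (9,G1,1), (12,G2,2), (14,G1,3), (16,G1,4.5), (16,G3,4.5), (19,G2,6), (23,G1,7), (25,G2,8.5), (25,G3,8.5), (27,G1,10.5), (27,G3,10.5)
Step 2: Sum ranks within each group.
R_1 = 26 (n_1 = 5)
R_2 = 16.5 (n_2 = 3)
R_3 = 23.5 (n_3 = 3)
Step 3: H = 12/(N(N+1)) * sum(R_i^2/n_i) - 3(N+1)
     = 12/(11*12) * (26^2/5 + 16.5^2/3 + 23.5^2/3) - 3*12
     = 0.090909 * 410.033 - 36
     = 1.275758.
Step 4: Ties present; correction factor C = 1 - 18/(11^3 - 11) = 0.986364. Corrected H = 1.275758 / 0.986364 = 1.293395.
Step 5: Under H0, H ~ chi^2(2); p-value = 0.523773.
Step 6: alpha = 0.1. fail to reject H0.

H = 1.2934, df = 2, p = 0.523773, fail to reject H0.
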